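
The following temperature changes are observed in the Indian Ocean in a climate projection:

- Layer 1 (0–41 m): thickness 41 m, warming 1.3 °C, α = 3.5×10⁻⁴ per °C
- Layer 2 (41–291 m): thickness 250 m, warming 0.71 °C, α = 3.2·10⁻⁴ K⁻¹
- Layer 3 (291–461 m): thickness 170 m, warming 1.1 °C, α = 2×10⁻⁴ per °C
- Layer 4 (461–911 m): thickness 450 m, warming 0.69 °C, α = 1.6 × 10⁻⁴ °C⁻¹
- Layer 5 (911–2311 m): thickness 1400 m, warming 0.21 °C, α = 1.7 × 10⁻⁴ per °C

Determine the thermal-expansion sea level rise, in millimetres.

210 mm

0–41 m: 3.5×10⁻⁴ × 1.3 × 41 = 0.018655 m
3.2×10⁻⁴ × 0.71 × 250 = 0.05680 m
Layer 3: 170 × 2×10⁻⁴ × 1.1 = 0.03740 m
450 × 0.69 × 1.6×10⁻⁴ = 0.04968 m
911–2311 m: 0.21 × 1.7×10⁻⁴ × 1400 = 0.04998 m
Δh = 0.018655 + 0.05680 + 0.03740 + 0.04968 + 0.04998 = 0.212515 m ≈ 210 mm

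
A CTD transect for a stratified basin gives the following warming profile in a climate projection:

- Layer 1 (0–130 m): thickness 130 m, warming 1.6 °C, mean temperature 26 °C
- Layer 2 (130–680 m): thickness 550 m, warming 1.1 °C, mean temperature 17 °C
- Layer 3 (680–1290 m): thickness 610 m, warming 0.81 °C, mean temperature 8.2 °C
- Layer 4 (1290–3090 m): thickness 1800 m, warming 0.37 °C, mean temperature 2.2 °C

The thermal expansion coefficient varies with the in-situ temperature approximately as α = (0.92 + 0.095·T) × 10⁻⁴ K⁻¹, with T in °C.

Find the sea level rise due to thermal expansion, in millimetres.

383 mm of thermosteric rise

Layer 1: α = (0.92 + 0.095×26)×10⁻⁴ = 3.39×10⁻⁴ K⁻¹
Layer 2: α = (0.92 + 0.095×17)×10⁻⁴ = 2.535×10⁻⁴ K⁻¹
Layer 3: α = (0.92 + 0.095×8.2)×10⁻⁴ = 1.699×10⁻⁴ K⁻¹
Layer 4: α = (0.92 + 0.095×2.2)×10⁻⁴ = 1.129×10⁻⁴ K⁻¹
1.6 × 130 × 3.39×10⁻⁴ = 0.070512 m
1.1 × 550 × 2.535×10⁻⁴ = 0.1533675 m
0.81 × 1.699×10⁻⁴ × 610 = 0.08394759 m
Layer 4: 1.129×10⁻⁴ × 0.37 × 1800 = 0.0751914 m
Δh = 0.070512 + 0.1533675 + 0.08394759 + 0.0751914 = 0.38301849 m ≈ 383 mm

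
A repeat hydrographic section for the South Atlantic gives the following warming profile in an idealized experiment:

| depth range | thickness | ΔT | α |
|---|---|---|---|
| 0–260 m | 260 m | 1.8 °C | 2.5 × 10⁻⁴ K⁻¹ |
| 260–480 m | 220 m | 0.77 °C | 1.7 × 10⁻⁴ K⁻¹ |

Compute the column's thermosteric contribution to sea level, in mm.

2.5×10⁻⁴ × 260 × 1.8 = 0.11700 m
260–480 m: 1.7×10⁻⁴ × 220 × 0.77 = 0.028798 m
Δh = 0.11700 + 0.028798 = 0.145798 m

Δh = 150 mm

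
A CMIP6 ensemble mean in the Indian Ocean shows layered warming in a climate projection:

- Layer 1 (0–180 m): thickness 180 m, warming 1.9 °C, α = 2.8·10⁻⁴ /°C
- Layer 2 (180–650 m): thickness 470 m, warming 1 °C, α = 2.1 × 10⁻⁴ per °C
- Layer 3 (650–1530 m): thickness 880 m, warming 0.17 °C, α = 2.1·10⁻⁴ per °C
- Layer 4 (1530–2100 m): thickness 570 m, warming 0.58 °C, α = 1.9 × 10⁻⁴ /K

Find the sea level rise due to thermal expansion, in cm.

Layer 1: 1.9 × 180 × 2.8×10⁻⁴ = 0.09576 m
180–650 m: 2.1×10⁻⁴ × 1 × 470 = 0.09870 m
Layer 3: 0.17 × 2.1×10⁻⁴ × 880 = 0.031416 m
Layer 4: 0.58 × 1.9×10⁻⁴ × 570 = 0.062814 m
Δh = 0.09576 + 0.09870 + 0.031416 + 0.062814 = 0.28869 m ≈ 28.9 cm

Δh = 28.9 cm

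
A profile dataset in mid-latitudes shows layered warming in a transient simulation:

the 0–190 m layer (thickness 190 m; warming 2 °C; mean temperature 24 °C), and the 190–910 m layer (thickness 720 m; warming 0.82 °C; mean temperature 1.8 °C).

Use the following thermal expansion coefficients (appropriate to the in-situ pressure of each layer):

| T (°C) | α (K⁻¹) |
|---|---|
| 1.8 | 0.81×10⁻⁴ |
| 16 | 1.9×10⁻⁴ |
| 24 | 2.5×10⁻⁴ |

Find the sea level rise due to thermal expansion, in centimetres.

Layer 1 at 24 °C → α = 2.5×10⁻⁴ K⁻¹
Layer 2 at 1.8 °C → α = 0.81×10⁻⁴ K⁻¹
Layer 1: 190 × 2.5×10⁻⁴ × 2 = 0.09500 m
Layer 2: 0.81×10⁻⁴ × 720 × 0.82 = 0.0478224 m
Δh = 0.09500 + 0.0478224 = 0.1428224 m

14.3 cm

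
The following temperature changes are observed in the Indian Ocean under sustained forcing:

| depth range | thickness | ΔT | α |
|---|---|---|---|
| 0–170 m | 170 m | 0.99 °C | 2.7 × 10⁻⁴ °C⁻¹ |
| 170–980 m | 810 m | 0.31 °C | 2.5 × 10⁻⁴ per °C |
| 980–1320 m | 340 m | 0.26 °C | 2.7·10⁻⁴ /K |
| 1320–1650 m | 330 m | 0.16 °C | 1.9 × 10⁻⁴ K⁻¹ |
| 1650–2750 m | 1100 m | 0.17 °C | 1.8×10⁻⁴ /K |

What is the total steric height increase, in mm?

2.7×10⁻⁴ × 0.99 × 170 = 0.045441 m
Layer 2: 810 × 2.5×10⁻⁴ × 0.31 = 0.062775 m
0.26 × 340 × 2.7×10⁻⁴ = 0.023868 m
1.9×10⁻⁴ × 330 × 0.16 = 0.010032 m
1.8×10⁻⁴ × 0.17 × 1100 = 0.03366 m
Δh = 0.045441 + 0.062775 + 0.023868 + 0.010032 + 0.03366 = 0.175776 m ≈ 176 mm

176 mm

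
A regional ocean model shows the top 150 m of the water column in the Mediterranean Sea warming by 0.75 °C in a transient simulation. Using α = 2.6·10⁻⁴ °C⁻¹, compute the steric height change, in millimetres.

Δh = αΔT·H = 2.6×10⁻⁴ × 0.75 × 150 = 0.02925 m

Δh = 29.3 mm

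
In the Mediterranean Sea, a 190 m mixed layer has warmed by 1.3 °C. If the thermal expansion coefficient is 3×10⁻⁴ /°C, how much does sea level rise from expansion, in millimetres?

about 74.1 mm

Δh = αΔT·H = 3×10⁻⁴ × 1.3 × 190 = 0.07410 m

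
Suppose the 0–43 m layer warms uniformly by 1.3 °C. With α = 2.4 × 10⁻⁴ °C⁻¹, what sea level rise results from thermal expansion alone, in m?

Δh = αΔT·H = 2.4×10⁻⁴ × 1.3 × 43 = 0.013416 m

0.013 m of thermosteric rise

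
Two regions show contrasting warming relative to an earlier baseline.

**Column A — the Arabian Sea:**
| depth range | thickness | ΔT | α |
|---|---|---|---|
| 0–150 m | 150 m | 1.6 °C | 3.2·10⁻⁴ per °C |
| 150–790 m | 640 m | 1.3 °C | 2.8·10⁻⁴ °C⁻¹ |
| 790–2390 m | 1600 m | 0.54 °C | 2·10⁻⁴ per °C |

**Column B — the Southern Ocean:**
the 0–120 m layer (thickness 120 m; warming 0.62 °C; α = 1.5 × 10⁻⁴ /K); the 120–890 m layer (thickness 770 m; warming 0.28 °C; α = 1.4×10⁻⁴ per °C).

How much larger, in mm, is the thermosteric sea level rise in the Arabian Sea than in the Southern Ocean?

Δh_A − Δh_B ≈ 440 mm

A Layer 1: 3.2×10⁻⁴ × 1.6 × 150 = 0.07680 m
A 150–790 m: 1.3 × 2.8×10⁻⁴ × 640 = 0.23296 m
A Layer 3: 1600 × 2×10⁻⁴ × 0.54 = 0.17280 m
A total: 0.48256 m
B 120 × 0.62 × 1.5×10⁻⁴ = 0.01116 m
B Layer 2: 1.4×10⁻⁴ × 0.28 × 770 = 0.030184 m
B total: 0.041344 m
Difference: 0.48256 − 0.041344 = 0.441216 m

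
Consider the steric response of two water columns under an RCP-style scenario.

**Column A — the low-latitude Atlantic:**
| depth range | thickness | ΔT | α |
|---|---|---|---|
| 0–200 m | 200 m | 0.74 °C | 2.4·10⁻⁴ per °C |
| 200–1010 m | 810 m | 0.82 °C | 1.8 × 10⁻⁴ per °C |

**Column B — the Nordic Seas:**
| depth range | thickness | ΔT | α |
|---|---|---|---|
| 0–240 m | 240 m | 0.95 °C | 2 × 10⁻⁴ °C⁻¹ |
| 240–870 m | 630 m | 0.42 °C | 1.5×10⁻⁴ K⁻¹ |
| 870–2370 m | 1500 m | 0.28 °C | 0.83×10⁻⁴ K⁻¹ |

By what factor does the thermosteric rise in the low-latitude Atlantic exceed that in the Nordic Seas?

a factor of 1.29

A 200 × 2.4×10⁻⁴ × 0.74 = 0.03552 m
A 200–1010 m: 0.82 × 1.8×10⁻⁴ × 810 = 0.119556 m
A total: 0.155076 m
B Layer 1: 240 × 2×10⁻⁴ × 0.95 = 0.04560 m
B 240–870 m: 1.5×10⁻⁴ × 0.42 × 630 = 0.03969 m
B 0.28 × 0.83×10⁻⁴ × 1500 = 0.03486 m
B total: 0.12015 m
Ratio: 0.155076 / 0.12015 ≈ 1.291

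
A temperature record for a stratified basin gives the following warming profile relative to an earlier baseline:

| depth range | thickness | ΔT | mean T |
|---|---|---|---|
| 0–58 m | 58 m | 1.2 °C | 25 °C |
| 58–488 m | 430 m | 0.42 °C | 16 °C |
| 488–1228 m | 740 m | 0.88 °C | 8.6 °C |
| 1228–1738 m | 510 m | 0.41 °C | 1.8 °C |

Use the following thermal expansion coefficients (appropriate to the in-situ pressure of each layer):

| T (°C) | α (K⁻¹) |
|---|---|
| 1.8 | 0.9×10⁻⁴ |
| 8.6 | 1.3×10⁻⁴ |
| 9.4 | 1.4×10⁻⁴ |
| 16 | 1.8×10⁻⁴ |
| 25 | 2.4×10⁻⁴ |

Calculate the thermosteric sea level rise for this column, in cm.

about 15.3 cm

Layer 1 at 25 °C → α = 2.4×10⁻⁴ K⁻¹
Layer 2 at 16 °C → α = 1.8×10⁻⁴ K⁻¹
Layer 3 at 8.6 °C → α = 1.3×10⁻⁴ K⁻¹
Layer 4 at 1.8 °C → α = 0.9×10⁻⁴ K⁻¹
2.4×10⁻⁴ × 58 × 1.2 = 0.016704 m
Layer 2: 0.42 × 430 × 1.8×10⁻⁴ = 0.032508 m
Layer 3: 740 × 1.3×10⁻⁴ × 0.88 = 0.084656 m
0.9×10⁻⁴ × 510 × 0.41 = 0.018819 m
Δh = 0.016704 + 0.032508 + 0.084656 + 0.018819 = 0.152687 m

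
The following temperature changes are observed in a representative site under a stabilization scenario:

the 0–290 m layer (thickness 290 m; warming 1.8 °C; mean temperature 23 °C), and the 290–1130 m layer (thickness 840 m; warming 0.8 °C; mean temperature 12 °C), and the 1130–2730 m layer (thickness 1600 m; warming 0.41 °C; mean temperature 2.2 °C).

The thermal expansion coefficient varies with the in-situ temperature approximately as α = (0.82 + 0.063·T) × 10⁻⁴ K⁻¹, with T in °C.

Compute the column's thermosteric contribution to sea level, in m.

Layer 1: α = (0.82 + 0.063×23)×10⁻⁴ = 2.269×10⁻⁴ K⁻¹
Layer 2: α = (0.82 + 0.063×12)×10⁻⁴ = 1.576×10⁻⁴ K⁻¹
Layer 3: α = (0.82 + 0.063×2.2)×10⁻⁴ = 0.9586×10⁻⁴ K⁻¹
Layer 1: 2.269×10⁻⁴ × 290 × 1.8 = 0.1184418 m
Layer 2: 1.576×10⁻⁴ × 0.8 × 840 = 0.1059072 m
1130–2730 m: 0.9586×10⁻⁴ × 0.41 × 1600 = 0.06288416 m
Δh = 0.1184418 + 0.1059072 + 0.06288416 = 0.28723316 m ≈ 0.29 m

about 0.29 m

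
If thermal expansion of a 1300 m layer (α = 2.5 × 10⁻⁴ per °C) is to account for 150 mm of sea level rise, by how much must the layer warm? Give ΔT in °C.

ΔT = Δh/(αH) = 0.15 / (2.5×10⁻⁴ × 1300) ≈ 0.4615 °C

ΔT ≈ 0.462 °C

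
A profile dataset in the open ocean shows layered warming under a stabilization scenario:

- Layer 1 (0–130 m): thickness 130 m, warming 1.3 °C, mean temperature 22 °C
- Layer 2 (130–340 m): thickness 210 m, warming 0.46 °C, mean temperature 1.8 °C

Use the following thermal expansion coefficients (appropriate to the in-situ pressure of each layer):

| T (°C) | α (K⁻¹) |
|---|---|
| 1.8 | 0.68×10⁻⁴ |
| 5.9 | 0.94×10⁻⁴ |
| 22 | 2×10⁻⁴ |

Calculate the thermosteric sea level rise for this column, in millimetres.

Layer 1 at 22 °C → α = 2×10⁻⁴ K⁻¹
Layer 2 at 1.8 °C → α = 0.68×10⁻⁴ K⁻¹
2×10⁻⁴ × 130 × 1.3 = 0.03380 m
130–340 m: 210 × 0.46 × 0.68×10⁻⁴ = 0.0065688 m
Δh = 0.03380 + 0.0065688 = 0.0403688 m

Δh = 40.4 mm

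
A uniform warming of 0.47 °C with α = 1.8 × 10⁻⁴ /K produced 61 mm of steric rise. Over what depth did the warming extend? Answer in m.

H = Δh/(αΔT) = 0.061 / (1.8×10⁻⁴ × 0.47) ≈ 721.0 m

H ≈ 721 m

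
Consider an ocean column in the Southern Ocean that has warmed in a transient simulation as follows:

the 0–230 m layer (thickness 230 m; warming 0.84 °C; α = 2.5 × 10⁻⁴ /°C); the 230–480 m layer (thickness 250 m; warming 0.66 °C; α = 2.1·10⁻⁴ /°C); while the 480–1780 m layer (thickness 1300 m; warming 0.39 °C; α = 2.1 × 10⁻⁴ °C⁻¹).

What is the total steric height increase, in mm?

Δh = 190 mm

Layer 1: 230 × 2.5×10⁻⁴ × 0.84 = 0.04830 m
230–480 m: 0.66 × 250 × 2.1×10⁻⁴ = 0.03465 m
Layer 3: 1300 × 2.1×10⁻⁴ × 0.39 = 0.10647 m
Δh = 0.04830 + 0.03465 + 0.10647 = 0.18942 m ≈ 190 mm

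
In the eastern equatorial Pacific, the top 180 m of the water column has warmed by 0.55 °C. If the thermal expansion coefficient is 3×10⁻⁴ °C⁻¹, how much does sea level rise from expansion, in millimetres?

Δh = αΔT·H = 3×10⁻⁴ × 0.55 × 180 = 0.02970 m

Δh = 29.7 mm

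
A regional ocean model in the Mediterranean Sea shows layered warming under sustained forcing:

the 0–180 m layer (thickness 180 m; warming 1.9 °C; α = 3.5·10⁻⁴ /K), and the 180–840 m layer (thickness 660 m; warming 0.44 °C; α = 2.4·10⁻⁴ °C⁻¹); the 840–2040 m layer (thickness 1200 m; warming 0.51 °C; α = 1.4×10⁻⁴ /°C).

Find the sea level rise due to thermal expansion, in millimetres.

Δh = 275 mm

1.9 × 180 × 3.5×10⁻⁴ = 0.11970 m
2.4×10⁻⁴ × 660 × 0.44 = 0.069696 m
840–2040 m: 1200 × 1.4×10⁻⁴ × 0.51 = 0.08568 m
Δh = 0.11970 + 0.069696 + 0.08568 = 0.275076 m ≈ 275 mm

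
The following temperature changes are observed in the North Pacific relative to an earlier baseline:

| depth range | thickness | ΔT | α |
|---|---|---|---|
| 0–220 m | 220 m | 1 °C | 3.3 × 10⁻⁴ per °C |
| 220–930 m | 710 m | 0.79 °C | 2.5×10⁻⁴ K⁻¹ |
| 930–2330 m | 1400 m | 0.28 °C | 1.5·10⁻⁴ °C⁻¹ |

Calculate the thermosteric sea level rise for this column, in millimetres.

272 mm

Layer 1: 220 × 3.3×10⁻⁴ × 1 = 0.07260 m
0.79 × 2.5×10⁻⁴ × 710 = 0.140225 m
930–2330 m: 1.5×10⁻⁴ × 0.28 × 1400 = 0.05880 m
Δh = 0.07260 + 0.140225 + 0.05880 = 0.271625 m ≈ 272 mm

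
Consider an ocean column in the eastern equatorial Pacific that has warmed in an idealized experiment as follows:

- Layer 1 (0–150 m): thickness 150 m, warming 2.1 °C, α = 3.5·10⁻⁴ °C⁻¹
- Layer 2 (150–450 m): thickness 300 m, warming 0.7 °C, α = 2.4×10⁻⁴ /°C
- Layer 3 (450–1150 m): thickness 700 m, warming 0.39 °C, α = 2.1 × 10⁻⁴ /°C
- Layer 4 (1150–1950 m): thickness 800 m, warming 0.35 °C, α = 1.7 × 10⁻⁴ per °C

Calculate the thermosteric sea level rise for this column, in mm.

266 mm

Layer 1: 2.1 × 3.5×10⁻⁴ × 150 = 0.11025 m
150–450 m: 0.7 × 300 × 2.4×10⁻⁴ = 0.05040 m
450–1150 m: 2.1×10⁻⁴ × 700 × 0.39 = 0.05733 m
1150–1950 m: 0.35 × 800 × 1.7×10⁻⁴ = 0.04760 m
Δh = 0.11025 + 0.05040 + 0.05733 + 0.04760 = 0.26558 m ≈ 266 mm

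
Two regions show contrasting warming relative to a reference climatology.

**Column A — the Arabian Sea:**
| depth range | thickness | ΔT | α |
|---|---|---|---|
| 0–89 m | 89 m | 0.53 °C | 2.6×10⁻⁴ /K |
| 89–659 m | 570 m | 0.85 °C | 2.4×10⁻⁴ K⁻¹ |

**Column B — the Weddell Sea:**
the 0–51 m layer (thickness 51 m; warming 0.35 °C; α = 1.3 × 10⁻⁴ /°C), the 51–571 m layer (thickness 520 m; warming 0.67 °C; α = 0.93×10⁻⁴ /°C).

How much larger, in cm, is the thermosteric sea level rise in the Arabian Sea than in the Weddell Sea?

A Layer 1: 0.53 × 2.6×10⁻⁴ × 89 = 0.0122642 m
A 2.4×10⁻⁴ × 570 × 0.85 = 0.11628 m
A total: 0.1285442 m
B 51 × 0.35 × 1.3×10⁻⁴ = 0.0023205 m
B Layer 2: 0.67 × 520 × 0.93×10⁻⁴ = 0.0324012 m
B total: 0.0347217 m
Difference: 0.1285442 − 0.0347217 = 0.0938225 m

9.4 cm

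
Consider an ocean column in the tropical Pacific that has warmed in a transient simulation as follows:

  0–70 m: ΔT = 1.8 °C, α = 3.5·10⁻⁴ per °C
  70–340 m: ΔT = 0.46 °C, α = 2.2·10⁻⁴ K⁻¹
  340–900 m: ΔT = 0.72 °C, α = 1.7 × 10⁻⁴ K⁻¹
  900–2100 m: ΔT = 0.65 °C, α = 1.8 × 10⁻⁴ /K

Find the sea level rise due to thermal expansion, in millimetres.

1.8 × 70 × 3.5×10⁻⁴ = 0.04410 m
70–340 m: 0.46 × 270 × 2.2×10⁻⁴ = 0.027324 m
1.7×10⁻⁴ × 560 × 0.72 = 0.068544 m
900–2100 m: 1.8×10⁻⁴ × 1200 × 0.65 = 0.14040 m
Δh = 0.04410 + 0.027324 + 0.068544 + 0.14040 = 0.280368 m

about 280 mm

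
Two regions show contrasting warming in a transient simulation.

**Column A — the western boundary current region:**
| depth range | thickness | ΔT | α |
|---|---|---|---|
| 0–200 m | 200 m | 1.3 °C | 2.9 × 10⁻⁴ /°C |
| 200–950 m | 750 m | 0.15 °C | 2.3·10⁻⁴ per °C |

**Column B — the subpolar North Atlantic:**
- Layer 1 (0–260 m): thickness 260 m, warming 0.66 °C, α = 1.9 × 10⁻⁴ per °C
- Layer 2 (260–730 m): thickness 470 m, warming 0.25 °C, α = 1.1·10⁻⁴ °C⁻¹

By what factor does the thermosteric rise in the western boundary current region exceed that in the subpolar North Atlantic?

≈ 2.22×

A 0–200 m: 1.3 × 200 × 2.9×10⁻⁴ = 0.07540 m
A 200–950 m: 750 × 0.15 × 2.3×10⁻⁴ = 0.025875 m
A total: 0.101275 m
B 0.66 × 260 × 1.9×10⁻⁴ = 0.032604 m
B 1.1×10⁻⁴ × 0.25 × 470 = 0.012925 m
B total: 0.045529 m
Ratio: 0.101275 / 0.045529 ≈ 2.224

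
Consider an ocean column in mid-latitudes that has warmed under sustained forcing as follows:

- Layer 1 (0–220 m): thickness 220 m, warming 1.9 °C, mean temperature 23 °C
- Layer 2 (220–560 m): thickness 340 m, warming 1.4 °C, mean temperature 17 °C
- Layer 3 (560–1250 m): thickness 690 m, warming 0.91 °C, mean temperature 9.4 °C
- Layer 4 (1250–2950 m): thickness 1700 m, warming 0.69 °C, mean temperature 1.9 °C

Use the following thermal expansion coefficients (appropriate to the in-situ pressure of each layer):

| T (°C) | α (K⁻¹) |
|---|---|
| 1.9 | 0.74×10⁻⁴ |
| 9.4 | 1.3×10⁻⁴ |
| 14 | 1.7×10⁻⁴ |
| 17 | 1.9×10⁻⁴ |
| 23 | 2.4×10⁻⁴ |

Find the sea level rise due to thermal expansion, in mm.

Layer 1 at 23 °C → α = 2.4×10⁻⁴ K⁻¹
Layer 2 at 17 °C → α = 1.9×10⁻⁴ K⁻¹
Layer 3 at 9.4 °C → α = 1.3×10⁻⁴ K⁻¹
Layer 4 at 1.9 °C → α = 0.74×10⁻⁴ K⁻¹
0–220 m: 2.4×10⁻⁴ × 1.9 × 220 = 0.10032 m
1.4 × 1.9×10⁻⁴ × 340 = 0.09044 m
560–1250 m: 1.3×10⁻⁴ × 690 × 0.91 = 0.081627 m
Layer 4: 0.69 × 0.74×10⁻⁴ × 1700 = 0.086802 m
Δh = 0.10032 + 0.09044 + 0.081627 + 0.086802 = 0.359189 m

359 mm of thermosteric rise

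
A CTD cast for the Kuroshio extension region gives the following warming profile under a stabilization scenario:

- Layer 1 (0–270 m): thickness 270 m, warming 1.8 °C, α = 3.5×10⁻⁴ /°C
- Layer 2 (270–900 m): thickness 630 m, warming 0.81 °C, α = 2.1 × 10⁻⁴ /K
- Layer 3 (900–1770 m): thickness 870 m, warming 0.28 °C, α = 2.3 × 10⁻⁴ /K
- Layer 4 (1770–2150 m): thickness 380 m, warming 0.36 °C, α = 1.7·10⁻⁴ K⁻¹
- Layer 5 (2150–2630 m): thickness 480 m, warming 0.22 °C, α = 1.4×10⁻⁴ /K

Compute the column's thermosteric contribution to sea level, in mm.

370 mm of thermosteric rise

Layer 1: 1.8 × 270 × 3.5×10⁻⁴ = 0.17010 m
Layer 2: 0.81 × 2.1×10⁻⁴ × 630 = 0.107163 m
Layer 3: 2.3×10⁻⁴ × 0.28 × 870 = 0.056028 m
380 × 0.36 × 1.7×10⁻⁴ = 0.023256 m
0.22 × 1.4×10⁻⁴ × 480 = 0.014784 m
Δh = 0.17010 + 0.107163 + 0.056028 + 0.023256 + 0.014784 = 0.371331 m ≈ 370 mm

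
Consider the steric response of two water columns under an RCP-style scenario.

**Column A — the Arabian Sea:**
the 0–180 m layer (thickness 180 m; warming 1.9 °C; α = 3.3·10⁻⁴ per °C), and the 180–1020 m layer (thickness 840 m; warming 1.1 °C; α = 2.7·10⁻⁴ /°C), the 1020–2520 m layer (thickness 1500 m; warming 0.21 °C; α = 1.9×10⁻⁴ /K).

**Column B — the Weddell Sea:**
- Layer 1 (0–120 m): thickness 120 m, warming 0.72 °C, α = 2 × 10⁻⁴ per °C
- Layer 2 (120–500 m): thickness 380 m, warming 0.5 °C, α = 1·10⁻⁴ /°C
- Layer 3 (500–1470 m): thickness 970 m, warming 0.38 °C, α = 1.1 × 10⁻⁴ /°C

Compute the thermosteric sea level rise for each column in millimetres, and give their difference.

A Layer 1: 1.9 × 180 × 3.3×10⁻⁴ = 0.11286 m
A Layer 2: 2.7×10⁻⁴ × 1.1 × 840 = 0.24948 m
A 1020–2520 m: 1500 × 0.21 × 1.9×10⁻⁴ = 0.05985 m
A total: 0.42219 m
B 0–120 m: 0.72 × 2×10⁻⁴ × 120 = 0.01728 m
B Layer 2: 0.5 × 380 × 1×10⁻⁴ = 0.01900 m
B Layer 3: 970 × 0.38 × 1.1×10⁻⁴ = 0.040546 m
B total: 0.076826 m
Difference: 0.42219 − 0.076826 = 0.345364 m

Δh_A ≈ 420 mm, Δh_B ≈ 77 mm; difference ≈ 350 mm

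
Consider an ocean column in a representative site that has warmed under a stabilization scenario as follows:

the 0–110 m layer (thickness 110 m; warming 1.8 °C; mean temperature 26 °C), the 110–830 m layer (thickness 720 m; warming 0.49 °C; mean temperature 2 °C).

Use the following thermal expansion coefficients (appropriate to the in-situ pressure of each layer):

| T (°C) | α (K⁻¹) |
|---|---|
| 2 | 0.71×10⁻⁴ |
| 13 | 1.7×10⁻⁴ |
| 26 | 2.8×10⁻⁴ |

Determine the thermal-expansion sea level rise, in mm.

about 80.5 mm

Layer 1 at 26 °C → α = 2.8×10⁻⁴ K⁻¹
Layer 2 at 2 °C → α = 0.71×10⁻⁴ K⁻¹
110 × 1.8 × 2.8×10⁻⁴ = 0.05544 m
110–830 m: 0.49 × 720 × 0.71×10⁻⁴ = 0.0250488 m
Δh = 0.05544 + 0.0250488 = 0.0804888 m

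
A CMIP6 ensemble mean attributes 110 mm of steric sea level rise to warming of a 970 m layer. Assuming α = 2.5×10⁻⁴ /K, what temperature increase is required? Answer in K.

0.454 K

ΔT = Δh/(αH) = 0.11 / (2.5×10⁻⁴ × 970) ≈ 0.4536 K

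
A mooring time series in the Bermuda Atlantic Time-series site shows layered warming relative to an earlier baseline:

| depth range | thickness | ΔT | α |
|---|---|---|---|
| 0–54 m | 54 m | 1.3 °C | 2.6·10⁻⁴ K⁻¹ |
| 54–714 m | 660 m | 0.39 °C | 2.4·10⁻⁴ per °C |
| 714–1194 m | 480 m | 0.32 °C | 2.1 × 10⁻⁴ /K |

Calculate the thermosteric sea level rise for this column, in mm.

Δh = 110 mm

0–54 m: 54 × 1.3 × 2.6×10⁻⁴ = 0.018252 m
Layer 2: 2.4×10⁻⁴ × 0.39 × 660 = 0.061776 m
Layer 3: 2.1×10⁻⁴ × 480 × 0.32 = 0.032256 m
Δh = 0.018252 + 0.061776 + 0.032256 = 0.112284 m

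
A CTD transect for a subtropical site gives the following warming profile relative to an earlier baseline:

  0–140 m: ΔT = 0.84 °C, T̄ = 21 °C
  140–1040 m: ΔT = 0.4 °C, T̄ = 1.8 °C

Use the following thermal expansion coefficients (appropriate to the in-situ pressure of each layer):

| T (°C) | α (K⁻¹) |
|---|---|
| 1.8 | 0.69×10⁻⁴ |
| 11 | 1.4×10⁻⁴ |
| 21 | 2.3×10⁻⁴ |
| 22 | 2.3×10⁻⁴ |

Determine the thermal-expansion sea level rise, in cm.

Layer 1 at 21 °C → α = 2.3×10⁻⁴ K⁻¹
Layer 2 at 1.8 °C → α = 0.69×10⁻⁴ K⁻¹
2.3×10⁻⁴ × 0.84 × 140 = 0.027048 m
140–1040 m: 900 × 0.4 × 0.69×10⁻⁴ = 0.02484 m
Δh = 0.027048 + 0.02484 = 0.051888 m ≈ 5.19 cm

Δh = 5.19 cm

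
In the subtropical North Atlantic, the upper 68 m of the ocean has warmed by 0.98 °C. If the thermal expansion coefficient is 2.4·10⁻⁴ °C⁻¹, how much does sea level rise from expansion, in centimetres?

1.60 cm of thermosteric rise

Δh = αΔT·H = 2.4×10⁻⁴ × 0.98 × 68 = 0.0159936 m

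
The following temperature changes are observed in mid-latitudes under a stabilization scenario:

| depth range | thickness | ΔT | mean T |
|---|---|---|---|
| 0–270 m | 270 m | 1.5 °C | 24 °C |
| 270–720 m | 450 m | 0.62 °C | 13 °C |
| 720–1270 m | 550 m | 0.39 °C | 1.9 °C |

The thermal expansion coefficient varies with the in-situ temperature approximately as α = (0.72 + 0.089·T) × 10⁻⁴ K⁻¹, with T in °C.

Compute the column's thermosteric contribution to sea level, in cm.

about 18.7 cm

Layer 1: α = (0.72 + 0.089×24)×10⁻⁴ = 2.856×10⁻⁴ K⁻¹
Layer 2: α = (0.72 + 0.089×13)×10⁻⁴ = 1.877×10⁻⁴ K⁻¹
Layer 3: α = (0.72 + 0.089×1.9)×10⁻⁴ = 0.8891×10⁻⁴ K⁻¹
Layer 1: 1.5 × 270 × 2.856×10⁻⁴ = 0.115668 m
270–720 m: 0.62 × 450 × 1.877×10⁻⁴ = 0.0523683 m
720–1270 m: 0.8891×10⁻⁴ × 550 × 0.39 = 0.019071195 m
Δh = 0.115668 + 0.0523683 + 0.019071195 = 0.187107495 m ≈ 18.7 cm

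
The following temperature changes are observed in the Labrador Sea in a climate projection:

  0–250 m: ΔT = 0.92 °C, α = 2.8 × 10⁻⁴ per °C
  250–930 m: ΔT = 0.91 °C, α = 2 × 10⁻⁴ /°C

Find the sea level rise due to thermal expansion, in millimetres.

Layer 1: 2.8×10⁻⁴ × 0.92 × 250 = 0.06440 m
250–930 m: 0.91 × 2×10⁻⁴ × 680 = 0.12376 m
Δh = 0.06440 + 0.12376 = 0.18816 m

about 188 mm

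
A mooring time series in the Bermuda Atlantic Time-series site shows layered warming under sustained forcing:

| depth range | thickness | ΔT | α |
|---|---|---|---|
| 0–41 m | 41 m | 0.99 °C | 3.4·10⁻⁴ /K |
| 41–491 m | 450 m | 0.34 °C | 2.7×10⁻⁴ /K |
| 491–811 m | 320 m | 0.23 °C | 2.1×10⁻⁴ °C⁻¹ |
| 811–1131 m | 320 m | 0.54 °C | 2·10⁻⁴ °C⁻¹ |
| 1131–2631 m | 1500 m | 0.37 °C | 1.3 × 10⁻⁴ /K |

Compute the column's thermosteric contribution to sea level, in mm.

Layer 1: 41 × 0.99 × 3.4×10⁻⁴ = 0.0138006 m
450 × 2.7×10⁻⁴ × 0.34 = 0.04131 m
0.23 × 2.1×10⁻⁴ × 320 = 0.015456 m
Layer 4: 0.54 × 2×10⁻⁴ × 320 = 0.03456 m
Layer 5: 0.37 × 1.3×10⁻⁴ × 1500 = 0.07215 m
Δh = 0.0138006 + 0.04131 + 0.015456 + 0.03456 + 0.07215 = 0.1772766 m

180 mm of thermosteric rise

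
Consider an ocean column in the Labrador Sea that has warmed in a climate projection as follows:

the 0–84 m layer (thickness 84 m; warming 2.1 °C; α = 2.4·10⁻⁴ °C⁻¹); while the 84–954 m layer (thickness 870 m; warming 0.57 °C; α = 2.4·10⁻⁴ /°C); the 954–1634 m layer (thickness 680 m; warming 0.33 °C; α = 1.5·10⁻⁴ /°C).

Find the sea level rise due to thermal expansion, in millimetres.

200 mm of thermosteric rise

84 × 2.4×10⁻⁴ × 2.1 = 0.042336 m
84–954 m: 870 × 2.4×10⁻⁴ × 0.57 = 0.119016 m
680 × 1.5×10⁻⁴ × 0.33 = 0.03366 m
Δh = 0.042336 + 0.119016 + 0.03366 = 0.195012 m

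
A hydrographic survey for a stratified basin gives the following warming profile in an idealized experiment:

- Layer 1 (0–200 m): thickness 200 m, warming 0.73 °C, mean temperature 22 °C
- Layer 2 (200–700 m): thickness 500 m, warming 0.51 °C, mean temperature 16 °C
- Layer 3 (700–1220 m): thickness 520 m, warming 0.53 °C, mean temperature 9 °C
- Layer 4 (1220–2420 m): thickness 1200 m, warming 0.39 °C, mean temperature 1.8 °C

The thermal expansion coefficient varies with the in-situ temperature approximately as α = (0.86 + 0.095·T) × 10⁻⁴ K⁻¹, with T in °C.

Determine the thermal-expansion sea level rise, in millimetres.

Layer 1: α = (0.86 + 0.095×22)×10⁻⁴ = 2.95×10⁻⁴ K⁻¹
Layer 2: α = (0.86 + 0.095×16)×10⁻⁴ = 2.38×10⁻⁴ K⁻¹
Layer 3: α = (0.86 + 0.095×9)×10⁻⁴ = 1.715×10⁻⁴ K⁻¹
Layer 4: α = (0.86 + 0.095×1.8)×10⁻⁴ = 1.031×10⁻⁴ K⁻¹
Layer 1: 2.95×10⁻⁴ × 200 × 0.73 = 0.04307 m
Layer 2: 500 × 0.51 × 2.38×10⁻⁴ = 0.06069 m
Layer 3: 0.53 × 520 × 1.715×10⁻⁴ = 0.0472654 m
1220–2420 m: 1200 × 0.39 × 1.031×10⁻⁴ = 0.0482508 m
Δh = 0.04307 + 0.06069 + 0.0472654 + 0.0482508 = 0.1992762 m

199 mm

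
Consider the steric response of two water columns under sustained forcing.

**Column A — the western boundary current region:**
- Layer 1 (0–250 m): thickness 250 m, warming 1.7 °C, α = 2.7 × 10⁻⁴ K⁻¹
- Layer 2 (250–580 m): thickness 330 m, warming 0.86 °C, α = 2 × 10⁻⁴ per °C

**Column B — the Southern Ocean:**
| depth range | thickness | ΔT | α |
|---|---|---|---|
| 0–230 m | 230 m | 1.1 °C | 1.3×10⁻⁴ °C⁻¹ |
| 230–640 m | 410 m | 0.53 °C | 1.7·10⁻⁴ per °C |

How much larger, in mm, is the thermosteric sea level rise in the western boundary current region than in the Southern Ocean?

A 1.7 × 250 × 2.7×10⁻⁴ = 0.11475 m
A 2×10⁻⁴ × 0.86 × 330 = 0.05676 m
A total: 0.17151 m
B 0–230 m: 230 × 1.1 × 1.3×10⁻⁴ = 0.03289 m
B 1.7×10⁻⁴ × 410 × 0.53 = 0.036941 m
B total: 0.069831 m
Difference: 0.17151 − 0.069831 = 0.101679 m

Δh_A − Δh_B ≈ 102 mm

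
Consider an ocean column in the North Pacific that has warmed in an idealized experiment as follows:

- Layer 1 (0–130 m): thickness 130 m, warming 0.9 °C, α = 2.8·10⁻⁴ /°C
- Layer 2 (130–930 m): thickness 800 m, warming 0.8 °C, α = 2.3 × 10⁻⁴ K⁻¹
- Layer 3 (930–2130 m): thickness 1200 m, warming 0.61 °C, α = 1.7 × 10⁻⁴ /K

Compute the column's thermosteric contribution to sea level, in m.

2.8×10⁻⁴ × 0.9 × 130 = 0.03276 m
Layer 2: 2.3×10⁻⁴ × 800 × 0.8 = 0.14720 m
0.61 × 1200 × 1.7×10⁻⁴ = 0.12444 m
Δh = 0.03276 + 0.14720 + 0.12444 = 0.30440 m ≈ 0.304 m

0.304 m of thermosteric rise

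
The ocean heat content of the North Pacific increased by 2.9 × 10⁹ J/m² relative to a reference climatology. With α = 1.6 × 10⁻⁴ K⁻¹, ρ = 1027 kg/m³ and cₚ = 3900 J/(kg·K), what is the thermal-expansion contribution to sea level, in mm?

Δh = αQ/(ρcₚ) = 1.6×10⁻⁴ × 2.9×10⁹ / (1027 × 3900) ≈ 0.11585 m

Δh ≈ 116 mm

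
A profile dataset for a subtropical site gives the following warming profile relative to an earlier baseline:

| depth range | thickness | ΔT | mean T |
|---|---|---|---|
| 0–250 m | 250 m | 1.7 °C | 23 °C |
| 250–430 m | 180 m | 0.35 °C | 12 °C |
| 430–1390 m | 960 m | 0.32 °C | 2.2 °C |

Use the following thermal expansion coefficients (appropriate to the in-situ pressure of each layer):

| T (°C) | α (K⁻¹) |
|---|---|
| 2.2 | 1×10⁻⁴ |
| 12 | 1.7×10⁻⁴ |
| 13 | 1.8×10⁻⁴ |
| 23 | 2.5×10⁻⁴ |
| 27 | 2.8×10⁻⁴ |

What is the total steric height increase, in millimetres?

148 mm

Layer 1 at 23 °C → α = 2.5×10⁻⁴ K⁻¹
Layer 2 at 12 °C → α = 1.7×10⁻⁴ K⁻¹
Layer 3 at 2.2 °C → α = 1×10⁻⁴ K⁻¹
Layer 1: 250 × 2.5×10⁻⁴ × 1.7 = 0.10625 m
Layer 2: 0.35 × 1.7×10⁻⁴ × 180 = 0.01071 m
430–1390 m: 1×10⁻⁴ × 960 × 0.32 = 0.03072 m
Δh = 0.10625 + 0.01071 + 0.03072 = 0.14768 m ≈ 148 mm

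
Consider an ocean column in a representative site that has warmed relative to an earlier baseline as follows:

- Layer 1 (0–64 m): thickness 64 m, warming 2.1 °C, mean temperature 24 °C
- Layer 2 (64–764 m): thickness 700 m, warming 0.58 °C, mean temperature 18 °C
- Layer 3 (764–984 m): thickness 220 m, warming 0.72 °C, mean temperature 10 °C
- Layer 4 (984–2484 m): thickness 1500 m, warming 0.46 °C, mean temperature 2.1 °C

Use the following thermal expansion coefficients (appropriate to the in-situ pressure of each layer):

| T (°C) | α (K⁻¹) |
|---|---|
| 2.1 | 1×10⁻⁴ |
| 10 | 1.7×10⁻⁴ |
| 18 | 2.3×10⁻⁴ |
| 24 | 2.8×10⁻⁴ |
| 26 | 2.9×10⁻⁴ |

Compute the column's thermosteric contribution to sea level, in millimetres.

227 mm of thermosteric rise

Layer 1 at 24 °C → α = 2.8×10⁻⁴ K⁻¹
Layer 2 at 18 °C → α = 2.3×10⁻⁴ K⁻¹
Layer 3 at 10 °C → α = 1.7×10⁻⁴ K⁻¹
Layer 4 at 2.1 °C → α = 1×10⁻⁴ K⁻¹
64 × 2.1 × 2.8×10⁻⁴ = 0.037632 m
Layer 2: 0.58 × 2.3×10⁻⁴ × 700 = 0.09338 m
764–984 m: 1.7×10⁻⁴ × 0.72 × 220 = 0.026928 m
Layer 4: 0.46 × 1×10⁻⁴ × 1500 = 0.06900 m
Δh = 0.037632 + 0.09338 + 0.026928 + 0.06900 = 0.22694 m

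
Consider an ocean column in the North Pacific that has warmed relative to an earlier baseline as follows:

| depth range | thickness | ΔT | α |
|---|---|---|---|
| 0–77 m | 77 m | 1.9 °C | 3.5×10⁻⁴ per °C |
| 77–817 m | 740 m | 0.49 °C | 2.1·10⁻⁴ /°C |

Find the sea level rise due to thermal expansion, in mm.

Layer 1: 77 × 1.9 × 3.5×10⁻⁴ = 0.051205 m
2.1×10⁻⁴ × 0.49 × 740 = 0.076146 m
Δh = 0.051205 + 0.076146 = 0.127351 m

about 127 mm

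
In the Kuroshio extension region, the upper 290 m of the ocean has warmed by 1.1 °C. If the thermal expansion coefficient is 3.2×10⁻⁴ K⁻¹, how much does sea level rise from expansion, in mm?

102 mm of thermosteric rise

Δh = αΔT·H = 3.2×10⁻⁴ × 1.1 × 290 = 0.10208 m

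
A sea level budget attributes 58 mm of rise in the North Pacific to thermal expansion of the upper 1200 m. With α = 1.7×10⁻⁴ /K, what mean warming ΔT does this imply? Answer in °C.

0.284 °C

ΔT = Δh/(αH) = 0.058 / (1.7×10⁻⁴ × 1200) ≈ 0.2843 °C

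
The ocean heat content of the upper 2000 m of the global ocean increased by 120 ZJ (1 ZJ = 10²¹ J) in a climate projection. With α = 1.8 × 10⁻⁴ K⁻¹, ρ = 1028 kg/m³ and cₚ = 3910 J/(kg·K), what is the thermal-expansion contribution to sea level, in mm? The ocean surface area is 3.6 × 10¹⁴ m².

Per unit area: Q = 120×10²¹ / (3.6×10¹⁴) ≈ 3.333×10⁸ J/m²
Δh = αQ/(ρcₚ) = 1.8×10⁻⁴ × 3.333×10⁸ / (1028 × 3910) ≈ 0.014926 m

14.9 mm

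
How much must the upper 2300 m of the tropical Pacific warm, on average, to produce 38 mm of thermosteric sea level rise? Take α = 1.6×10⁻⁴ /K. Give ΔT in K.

0.103 K

ΔT = Δh/(αH) = 0.038 / (1.6×10⁻⁴ × 2300) ≈ 0.1033 K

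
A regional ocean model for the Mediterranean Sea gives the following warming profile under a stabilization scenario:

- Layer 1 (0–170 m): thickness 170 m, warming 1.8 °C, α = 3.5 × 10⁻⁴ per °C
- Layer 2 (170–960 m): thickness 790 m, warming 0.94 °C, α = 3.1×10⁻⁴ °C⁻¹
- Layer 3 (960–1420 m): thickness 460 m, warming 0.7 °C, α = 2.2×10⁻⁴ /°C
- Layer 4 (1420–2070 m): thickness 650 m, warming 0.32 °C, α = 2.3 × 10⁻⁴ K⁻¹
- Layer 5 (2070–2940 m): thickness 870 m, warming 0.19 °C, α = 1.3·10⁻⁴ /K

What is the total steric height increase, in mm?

Δh = 477 mm

Layer 1: 170 × 1.8 × 3.5×10⁻⁴ = 0.10710 m
170–960 m: 0.94 × 790 × 3.1×10⁻⁴ = 0.230206 m
460 × 2.2×10⁻⁴ × 0.7 = 0.07084 m
2.3×10⁻⁴ × 0.32 × 650 = 0.04784 m
2070–2940 m: 0.19 × 1.3×10⁻⁴ × 870 = 0.021489 m
Δh = 0.10710 + 0.230206 + 0.07084 + 0.04784 + 0.021489 = 0.477475 m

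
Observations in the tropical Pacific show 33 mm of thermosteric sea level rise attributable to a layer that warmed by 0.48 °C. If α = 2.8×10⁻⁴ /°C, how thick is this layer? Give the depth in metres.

246 m

H = Δh/(αΔT) = 0.033 / (2.8×10⁻⁴ × 0.48) ≈ 245.5 m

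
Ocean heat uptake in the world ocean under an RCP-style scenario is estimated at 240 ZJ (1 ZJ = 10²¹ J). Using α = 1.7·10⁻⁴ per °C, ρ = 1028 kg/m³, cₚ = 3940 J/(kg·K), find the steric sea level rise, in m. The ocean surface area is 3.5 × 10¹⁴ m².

Δh = 0.029 m

Per unit area: Q = 240×10²¹ / (3.5×10¹⁴) ≈ 6.857×10⁸ J/m²
Δh = αQ/(ρcₚ) = 1.7×10⁻⁴ × 6.857×10⁸ / (1028 × 3940) ≈ 0.02878 m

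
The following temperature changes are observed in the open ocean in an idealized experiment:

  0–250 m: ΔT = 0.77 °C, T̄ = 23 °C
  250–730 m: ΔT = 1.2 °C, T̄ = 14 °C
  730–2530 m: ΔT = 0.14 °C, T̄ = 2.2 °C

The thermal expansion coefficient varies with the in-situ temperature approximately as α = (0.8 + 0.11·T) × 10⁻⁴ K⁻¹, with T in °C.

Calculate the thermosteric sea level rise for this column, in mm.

225 mm

Layer 1: α = (0.8 + 0.11×23)×10⁻⁴ = 3.33×10⁻⁴ K⁻¹
Layer 2: α = (0.8 + 0.11×14)×10⁻⁴ = 2.34×10⁻⁴ K⁻¹
Layer 3: α = (0.8 + 0.11×2.2)×10⁻⁴ = 1.042×10⁻⁴ K⁻¹
0–250 m: 3.33×10⁻⁴ × 0.77 × 250 = 0.0641025 m
250–730 m: 1.2 × 2.34×10⁻⁴ × 480 = 0.134784 m
0.14 × 1800 × 1.042×10⁻⁴ = 0.0262584 m
Δh = 0.0641025 + 0.134784 + 0.0262584 = 0.2251449 m ≈ 225 mm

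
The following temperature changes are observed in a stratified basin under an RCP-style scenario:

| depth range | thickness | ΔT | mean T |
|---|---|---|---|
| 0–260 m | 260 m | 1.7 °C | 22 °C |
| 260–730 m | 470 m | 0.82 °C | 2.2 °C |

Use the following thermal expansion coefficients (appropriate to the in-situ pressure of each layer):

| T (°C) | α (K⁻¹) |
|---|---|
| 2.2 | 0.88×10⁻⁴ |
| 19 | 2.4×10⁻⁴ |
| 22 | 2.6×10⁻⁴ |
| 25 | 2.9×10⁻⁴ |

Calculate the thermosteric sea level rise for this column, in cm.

Δh ≈ 14.9 cm

Layer 1 at 22 °C → α = 2.6×10⁻⁴ K⁻¹
Layer 2 at 2.2 °C → α = 0.88×10⁻⁴ K⁻¹
2.6×10⁻⁴ × 1.7 × 260 = 0.11492 m
470 × 0.82 × 0.88×10⁻⁴ = 0.0339152 m
Δh = 0.11492 + 0.0339152 = 0.1488352 m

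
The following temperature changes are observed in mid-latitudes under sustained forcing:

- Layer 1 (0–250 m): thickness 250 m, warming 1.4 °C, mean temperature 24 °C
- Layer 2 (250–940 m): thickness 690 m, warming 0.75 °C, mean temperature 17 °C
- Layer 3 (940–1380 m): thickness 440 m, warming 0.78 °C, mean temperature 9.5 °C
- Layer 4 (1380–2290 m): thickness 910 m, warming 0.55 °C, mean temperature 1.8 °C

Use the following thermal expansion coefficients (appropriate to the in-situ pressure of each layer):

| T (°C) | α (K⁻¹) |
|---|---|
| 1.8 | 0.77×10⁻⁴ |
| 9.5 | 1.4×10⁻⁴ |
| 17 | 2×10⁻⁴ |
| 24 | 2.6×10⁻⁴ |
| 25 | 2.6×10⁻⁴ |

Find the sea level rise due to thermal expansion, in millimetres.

Layer 1 at 24 °C → α = 2.6×10⁻⁴ K⁻¹
Layer 2 at 17 °C → α = 2×10⁻⁴ K⁻¹
Layer 3 at 9.5 °C → α = 1.4×10⁻⁴ K⁻¹
Layer 4 at 1.8 °C → α = 0.77×10⁻⁴ K⁻¹
0–250 m: 250 × 2.6×10⁻⁴ × 1.4 = 0.09100 m
0.75 × 2×10⁻⁴ × 690 = 0.10350 m
Layer 3: 1.4×10⁻⁴ × 0.78 × 440 = 0.048048 m
0.77×10⁻⁴ × 910 × 0.55 = 0.0385385 m
Δh = 0.09100 + 0.10350 + 0.048048 + 0.0385385 = 0.2810865 m ≈ 281 mm

281 mm of thermosteric rise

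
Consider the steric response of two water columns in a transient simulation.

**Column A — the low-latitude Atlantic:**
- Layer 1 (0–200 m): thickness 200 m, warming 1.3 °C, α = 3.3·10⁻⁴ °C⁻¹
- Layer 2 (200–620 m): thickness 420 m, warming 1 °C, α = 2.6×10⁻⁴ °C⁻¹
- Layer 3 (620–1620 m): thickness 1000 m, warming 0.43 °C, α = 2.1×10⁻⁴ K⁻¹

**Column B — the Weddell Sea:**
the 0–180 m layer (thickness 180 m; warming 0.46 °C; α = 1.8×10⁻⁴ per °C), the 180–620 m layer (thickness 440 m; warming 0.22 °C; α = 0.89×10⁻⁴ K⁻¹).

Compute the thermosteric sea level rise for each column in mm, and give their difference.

A 200 × 3.3×10⁻⁴ × 1.3 = 0.08580 m
A Layer 2: 420 × 1 × 2.6×10⁻⁴ = 0.10920 m
A Layer 3: 1000 × 0.43 × 2.1×10⁻⁴ = 0.09030 m
A total: 0.28530 m
B 0–180 m: 180 × 1.8×10⁻⁴ × 0.46 = 0.014904 m
B Layer 2: 0.22 × 440 × 0.89×10⁻⁴ = 0.0086152 m
B total: 0.0235192 m
Difference: 0.28530 − 0.0235192 = 0.2617808 m

A: 285 mm; B: 23.5 mm; difference 262 mm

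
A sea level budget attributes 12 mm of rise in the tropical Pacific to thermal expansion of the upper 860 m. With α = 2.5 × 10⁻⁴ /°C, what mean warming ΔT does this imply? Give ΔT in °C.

ΔT = Δh/(αH) = 0.012 / (2.5×10⁻⁴ × 860) ≈ 0.05581 °C

0.056 °C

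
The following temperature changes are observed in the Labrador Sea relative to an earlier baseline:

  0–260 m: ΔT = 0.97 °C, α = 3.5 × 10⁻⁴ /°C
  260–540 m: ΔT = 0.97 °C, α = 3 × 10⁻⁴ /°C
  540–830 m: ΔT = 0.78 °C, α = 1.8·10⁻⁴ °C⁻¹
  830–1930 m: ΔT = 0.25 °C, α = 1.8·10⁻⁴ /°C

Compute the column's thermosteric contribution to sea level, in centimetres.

3.5×10⁻⁴ × 260 × 0.97 = 0.08827 m
Layer 2: 0.97 × 280 × 3×10⁻⁴ = 0.08148 m
540–830 m: 0.78 × 290 × 1.8×10⁻⁴ = 0.040716 m
Layer 4: 1100 × 1.8×10⁻⁴ × 0.25 = 0.04950 m
Δh = 0.08827 + 0.08148 + 0.040716 + 0.04950 = 0.259966 m ≈ 26 cm

Δh ≈ 26 cm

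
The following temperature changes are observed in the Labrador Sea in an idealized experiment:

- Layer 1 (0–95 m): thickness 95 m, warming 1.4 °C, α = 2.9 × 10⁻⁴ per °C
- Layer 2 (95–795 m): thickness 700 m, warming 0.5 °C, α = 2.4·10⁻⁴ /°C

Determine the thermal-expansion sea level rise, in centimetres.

2.9×10⁻⁴ × 95 × 1.4 = 0.03857 m
95–795 m: 700 × 2.4×10⁻⁴ × 0.5 = 0.08400 m
Δh = 0.03857 + 0.08400 = 0.12257 m

Δh ≈ 12.3 cm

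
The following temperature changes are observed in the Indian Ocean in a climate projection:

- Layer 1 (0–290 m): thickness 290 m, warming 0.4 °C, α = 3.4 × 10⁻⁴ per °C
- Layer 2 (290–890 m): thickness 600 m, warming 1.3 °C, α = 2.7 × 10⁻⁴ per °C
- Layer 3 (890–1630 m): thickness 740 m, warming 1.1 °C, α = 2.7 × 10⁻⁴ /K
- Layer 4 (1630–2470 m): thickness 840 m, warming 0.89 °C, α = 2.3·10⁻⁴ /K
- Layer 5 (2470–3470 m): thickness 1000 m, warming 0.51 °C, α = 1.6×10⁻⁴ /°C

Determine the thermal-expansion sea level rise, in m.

Δh = 0.723 m

0–290 m: 3.4×10⁻⁴ × 0.4 × 290 = 0.03944 m
2.7×10⁻⁴ × 600 × 1.3 = 0.21060 m
890–1630 m: 740 × 1.1 × 2.7×10⁻⁴ = 0.21978 m
1630–2470 m: 0.89 × 2.3×10⁻⁴ × 840 = 0.171948 m
2470–3470 m: 0.51 × 1.6×10⁻⁴ × 1000 = 0.08160 m
Δh = 0.03944 + 0.21060 + 0.21978 + 0.171948 + 0.08160 = 0.723368 m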